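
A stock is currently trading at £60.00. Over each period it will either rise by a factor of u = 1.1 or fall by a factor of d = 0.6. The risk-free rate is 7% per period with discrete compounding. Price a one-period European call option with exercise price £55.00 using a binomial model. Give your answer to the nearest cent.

£9.66

Risk-neutral probability p = (1 + 0.07 − 0.6)/(1.1 − 0.6) = 0.4700/0.5000 = 0.9400
Terminal stock prices: S_u = 66, S_d = 36
Terminal payoffs (S − K): max(11, 0) = 11, max(-19, 0) = 0
Node 0 (S = 60): V_0 = 1/1.07·[0.9400·11.0000 + 0.0600·0.0000] = 9.6636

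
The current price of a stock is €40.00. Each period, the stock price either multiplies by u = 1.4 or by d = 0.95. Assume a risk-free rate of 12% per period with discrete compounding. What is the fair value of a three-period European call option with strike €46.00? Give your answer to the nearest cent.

Risk-neutral probability p = (1 + 0.12 − 0.95)/(1.4 − 0.95) = 0.1700/0.4500 = 0.3778
Terminal stock prices: S_uuu = 109.8, S_uud = 74.48, S_udd = 50.54, S_ddd = 34.29
Terminal payoffs (S − K): max(63.76, 0) = 63.76, max(28.48, 0) = 28.48, max(4.54, 0) = 4.54, max(-11.71, 0) = 0
Node uu (S = 78.4): V_uu = 1/1.12·[0.3778·63.7600 + 0.6222·28.4800] = 37.3286
Node ud (S = 53.2): V_ud = 1/1.12·[0.3778·28.4800 + 0.6222·4.5400] = 12.1286
Node dd (S = 36.1): V_dd = 1/1.12·[0.3778·4.5400 + 0.6222·0.0000] = 1.5313
Node u (S = 56): V_u = 1/1.12·[0.3778·37.3286 + 0.6222·12.1286] = 19.3291
Node d (S = 38): V_d = 1/1.12·[0.3778·12.1286 + 0.6222·1.5313] = 4.9417
Node 0 (S = 40): V_0 = 1/1.12·[0.3778·19.3291 + 0.6222·4.9417] = 9.2651

€9.27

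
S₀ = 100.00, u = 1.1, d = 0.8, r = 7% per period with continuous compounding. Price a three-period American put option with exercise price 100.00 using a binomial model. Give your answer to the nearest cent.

2.77

Risk-neutral probability p = (e^0.07 − 0.8)/(1.1 − 0.8) = 0.2725/0.3000 = 0.9084
Terminal stock prices: S_uuu = 133.1, S_uud = 96.8, S_udd = 70.4, S_ddd = 51.2
Terminal payoffs (K − S): max(-33.1, 0) = 0, max(3.2, 0) = 3.2, max(29.6, 0) = 29.6, max(48.8, 0) = 48.8
Node uu (S = 121): continuation = e^(−0.07)·[0.9084·0.0000 + 0.0916·3.2000] = 0.2734; exercise value = 0.0000 ≤ continuation, so V_uu = 0.2734
Node ud (S = 88): continuation = e^(−0.07)·[0.9084·3.2000 + 0.0916·29.6000] = 5.2394; exercise value = 12.0000 > continuation, so V_ud = 12.0000 (exercise)
Node dd (S = 64): continuation = e^(−0.07)·[0.9084·29.6000 + 0.0916·48.8000] = 29.2394; exercise value = 36.0000 > continuation, so V_dd = 36.0000 (exercise)
Node u (S = 110): continuation = e^(−0.07)·[0.9084·0.2734 + 0.0916·12.0000] = 1.2569; exercise value = 0.0000 ≤ continuation, so V_u = 1.2569
Node d (S = 80): continuation = e^(−0.07)·[0.9084·12.0000 + 0.0916·36.0000] = 13.2394; exercise value = 20.0000 > continuation, so V_d = 20.0000 (exercise)
Node 0 (S = 100): continuation = e^(−0.07)·[0.9084·1.2569 + 0.0916·20.0000] = 2.7734; exercise value = 0.0000 ≤ continuation, so V_0 = 2.7734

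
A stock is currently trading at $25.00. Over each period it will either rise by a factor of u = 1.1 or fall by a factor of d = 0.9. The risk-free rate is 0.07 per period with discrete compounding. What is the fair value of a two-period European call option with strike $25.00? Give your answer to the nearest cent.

$3.31

Risk-neutral probability p = (1 + 0.07 − 0.9)/(1.1 − 0.9) = 0.1700/0.2000 = 0.8500
Terminal stock prices: S_uu = 30.25, S_ud = 24.75, S_dd = 20.25
Terminal payoffs (S − K): max(5.25, 0) = 5.25, max(-0.25, 0) = 0, max(-4.75, 0) = 0
Node u (S = 27.5): V_u = 1/1.07·[0.8500·5.2500 + 0.1500·0.0000] = 4.1706
Node d (S = 22.5): V_d = 1/1.07·[0.8500·0.0000 + 0.1500·0.0000] = 0.0000
Node 0 (S = 25): V_0 = 1/1.07·[0.8500·4.1706 + 0.1500·0.0000] = 3.3131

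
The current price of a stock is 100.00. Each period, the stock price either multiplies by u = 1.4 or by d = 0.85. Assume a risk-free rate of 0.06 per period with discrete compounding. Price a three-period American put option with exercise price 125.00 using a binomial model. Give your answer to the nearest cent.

Risk-neutral probability p = (1 + 0.06 − 0.85)/(1.4 − 0.85) = 0.2100/0.5500 = 0.3818
Terminal stock prices: S_uuu = 274.4, S_uud = 166.6, S_udd = 101.1, S_ddd = 61.41
Terminal payoffs (K − S): max(-149.4, 0) = 0, max(-41.6, 0) = 0, max(23.85, 0) = 23.85, max(63.59, 0) = 63.59
Node uu (S = 196): continuation = 1/1.06·[0.3818·0.0000 + 0.6182·0.0000] = 0.0000; exercise value = 0.0000 ≤ continuation, so V_uu = 0.0000
Node ud (S = 119): continuation = 1/1.06·[0.3818·0.0000 + 0.6182·23.8500] = 13.9091; exercise value = 6.0000 ≤ continuation, so V_ud = 13.9091
Node dd (S = 72.25): continuation = 1/1.06·[0.3818·23.8500 + 0.6182·63.5875] = 45.6745; exercise value = 52.7500 > continuation, so V_dd = 52.7500 (exercise)
Node u (S = 140): continuation = 1/1.06·[0.3818·0.0000 + 0.6182·13.9091] = 8.1116; exercise value = 0.0000 ≤ continuation, so V_u = 8.1116
Node d (S = 85): continuation = 1/1.06·[0.3818·13.9091 + 0.6182·52.7500] = 35.7734; exercise value = 40.0000 > continuation, so V_d = 40.0000 (exercise)
Node 0 (S = 100): continuation = 1/1.06·[0.3818·8.1116 + 0.6182·40.0000] = 26.2495; exercise value = 25.0000 ≤ continuation, so V_0 = 26.2495

26.25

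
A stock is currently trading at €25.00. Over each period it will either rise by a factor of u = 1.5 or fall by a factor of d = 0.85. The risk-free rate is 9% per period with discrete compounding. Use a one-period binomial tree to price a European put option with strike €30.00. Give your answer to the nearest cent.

€5.06

Risk-neutral probability p = (1 + 0.09 − 0.85)/(1.5 − 0.85) = 0.2400/0.6500 = 0.3692
Terminal stock prices: S_u = 37.5, S_d = 21.25
Terminal payoffs (K − S): max(-7.5, 0) = 0, max(8.75, 0) = 8.75
Node 0 (S = 25): V_0 = 1/1.09·[0.3692·0.0000 + 0.6308·8.7500] = 5.0635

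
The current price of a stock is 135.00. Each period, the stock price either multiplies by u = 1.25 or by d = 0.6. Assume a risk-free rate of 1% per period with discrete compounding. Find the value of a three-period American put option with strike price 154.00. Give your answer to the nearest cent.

Risk-neutral probability p = (1 + 0.01 − 0.6)/(1.25 − 0.6) = 0.4100/0.6500 = 0.6308
Terminal stock prices: S_uuu = 263.7, S_uud = 126.6, S_udd = 60.75, S_ddd = 29.16
Terminal payoffs (K − S): max(-109.7, 0) = 0, max(27.44, 0) = 27.44, max(93.25, 0) = 93.25, max(124.8, 0) = 124.8
Node uu (S = 210.9): continuation = 1/1.01·[0.6308·0.0000 + 0.3692·27.4375] = 10.0305; exercise value = 0.0000 ≤ continuation, so V_uu = 10.0305
Node ud (S = 101.2): continuation = 1/1.01·[0.6308·27.4375 + 0.3692·93.2500] = 51.2252; exercise value = 52.7500 > continuation, so V_ud = 52.7500 (exercise)
Node dd (S = 48.6): continuation = 1/1.01·[0.6308·93.2500 + 0.3692·124.8400] = 103.8752; exercise value = 105.4000 > continuation, so V_dd = 105.4000 (exercise)
Node u (S = 168.8): continuation = 1/1.01·[0.6308·10.0305 + 0.3692·52.7500] = 25.5483; exercise value = 0.0000 ≤ continuation, so V_u = 25.5483
Node d (S = 81): continuation = 1/1.01·[0.6308·52.7500 + 0.3692·105.4000] = 71.4752; exercise value = 73.0000 > continuation, so V_d = 73.0000 (exercise)
Node 0 (S = 135): continuation = 1/1.01·[0.6308·25.5483 + 0.3692·73.0000] = 42.6425; exercise value = 19.0000 ≤ continuation, so V_0 = 42.6425

42.64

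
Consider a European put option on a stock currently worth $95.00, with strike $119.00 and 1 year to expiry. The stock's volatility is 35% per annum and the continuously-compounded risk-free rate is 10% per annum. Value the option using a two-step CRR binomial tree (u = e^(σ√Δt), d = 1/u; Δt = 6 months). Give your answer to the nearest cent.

CRR parameters: u = e^(σ√Δt) = e^(0.35·√0.5) = 1.2808, d = 1/u = 0.7808
Per-period rate: rΔt = 0.1·0.5 = 0.05, so R = e^0.05 = 1.0513
Risk-neutral probability p = (e^0.05 − 0.7808)/(1.2808 − 0.7808) = 0.2705/0.5000 = 0.5410
Terminal stock prices: S_uu = 155.8, S_ud = 95, S_dd = 57.91
Terminal payoffs (K − S): max(-36.84, 0) = 0, max(24, 0) = 24, max(61.09, 0) = 61.09
Node u (S = 121.7): V_u = e^(−0.05)·[0.5410·0.0000 + 0.4590·24.0000] = 10.4793
Node d (S = 74.17): V_d = e^(−0.05)·[0.5410·24.0000 + 0.4590·61.0893] = 39.0241
Node 0 (S = 95): V_0 = e^(−0.05)·[0.5410·10.4793 + 0.4590·39.0241] = 22.4320

$22.43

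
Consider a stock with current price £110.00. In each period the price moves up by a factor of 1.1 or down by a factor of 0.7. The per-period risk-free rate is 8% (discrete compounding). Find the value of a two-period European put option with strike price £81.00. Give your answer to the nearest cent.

£0.06

Risk-neutral probability p = (1 + 0.08 − 0.7)/(1.1 − 0.7) = 0.3800/0.4000 = 0.9500
Terminal stock prices: S_uu = 133.1, S_ud = 84.7, S_dd = 53.9
Terminal payoffs (K − S): max(-52.1, 0) = 0, max(-3.7, 0) = 0, max(27.1, 0) = 27.1
Node u (S = 121): V_u = 1/1.08·[0.9500·0.0000 + 0.0500·0.0000] = 0.0000
Node d (S = 77): V_d = 1/1.08·[0.9500·0.0000 + 0.0500·27.1000] = 1.2546
Node 0 (S = 110): V_0 = 1/1.08·[0.9500·0.0000 + 0.0500·1.2546] = 0.0581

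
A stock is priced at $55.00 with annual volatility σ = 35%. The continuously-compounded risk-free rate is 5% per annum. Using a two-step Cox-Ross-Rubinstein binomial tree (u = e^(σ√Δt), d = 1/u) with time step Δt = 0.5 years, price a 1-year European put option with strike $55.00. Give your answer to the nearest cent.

$5.33

CRR parameters: u = e^(σ√Δt) = e^(0.35·√0.5) = 1.2808, d = 1/u = 0.7808
Per-period rate: rΔt = 0.05·0.5 = 0.025, so R = e^0.025 = 1.0253
Risk-neutral probability p = (e^0.025 − 0.7808)/(1.2808 − 0.7808) = 0.2446/0.5000 = 0.4891
Terminal stock prices: S_uu = 90.23, S_ud = 55, S_dd = 33.53
Terminal payoffs (K − S): max(-35.23, 0) = 0, max(0, 0) = 0, max(21.47, 0) = 21.47
Node u (S = 70.44): V_u = e^(−0.025)·[0.4891·0.0000 + 0.5109·0.0000] = 0.0000
Node d (S = 42.94): V_d = e^(−0.025)·[0.4891·0.0000 + 0.5109·21.4728] = 10.7002
Node 0 (S = 55): V_0 = e^(−0.025)·[0.4891·0.0000 + 0.5109·10.7002] = 5.3321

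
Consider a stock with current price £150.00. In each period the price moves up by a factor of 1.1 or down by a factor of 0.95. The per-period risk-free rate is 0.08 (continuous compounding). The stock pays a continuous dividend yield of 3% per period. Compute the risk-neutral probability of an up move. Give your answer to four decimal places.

p = 0.6751

Per-period risk-free factor R = e^0.08 = 1.0833; dividend-adjusted growth = e^(0.08−0.03) = 1.0513.
Risk-neutral probability p = (1.0513 − 0.95)/(1.1 − 0.95) = 0.1013/0.1500 = 0.6751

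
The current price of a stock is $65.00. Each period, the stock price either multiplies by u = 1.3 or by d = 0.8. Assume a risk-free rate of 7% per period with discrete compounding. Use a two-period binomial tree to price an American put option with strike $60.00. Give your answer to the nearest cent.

Risk-neutral probability p = (1 + 0.07 − 0.8)/(1.3 − 0.8) = 0.2700/0.5000 = 0.5400
Terminal stock prices: S_uu = 109.9, S_ud = 67.6, S_dd = 41.6
Terminal payoffs (K − S): max(-49.85, 0) = 0, max(-7.6, 0) = 0, max(18.4, 0) = 18.4
Node u (S = 84.5): continuation = 1/1.07·[0.5400·0.0000 + 0.4600·0.0000] = 0.0000; exercise value = 0.0000 ≤ continuation, so V_u = 0.0000
Node d (S = 52): continuation = 1/1.07·[0.5400·0.0000 + 0.4600·18.4000] = 7.9103; exercise value = 8.0000 > continuation, so V_d = 8.0000 (exercise)
Node 0 (S = 65): continuation = 1/1.07·[0.5400·0.0000 + 0.4600·8.0000] = 3.4393; exercise value = 0.0000 ≤ continuation, so V_0 = 3.4393

$3.44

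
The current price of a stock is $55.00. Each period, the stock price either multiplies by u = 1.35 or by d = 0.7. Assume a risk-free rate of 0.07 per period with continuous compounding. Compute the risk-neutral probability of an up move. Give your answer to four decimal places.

Risk-neutral probability p = (e^0.07 − 0.7)/(1.35 − 0.7) = 0.3725/0.6500 = 0.5731

p = 0.5731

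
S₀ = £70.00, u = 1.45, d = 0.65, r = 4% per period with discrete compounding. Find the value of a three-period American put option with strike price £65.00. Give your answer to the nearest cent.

£13.64

Risk-neutral probability p = (1 + 0.04 − 0.65)/(1.45 − 0.65) = 0.3900/0.8000 = 0.4875
Terminal stock prices: S_uuu = 213.4, S_uud = 95.66, S_udd = 42.88, S_ddd = 19.22
Terminal payoffs (K − S): max(-148.4, 0) = 0, max(-30.66, 0) = 0, max(22.12, 0) = 22.12, max(45.78, 0) = 45.78
Node uu (S = 147.2): continuation = 1/1.04·[0.4875·0.0000 + 0.5125·0.0000] = 0.0000; exercise value = 0.0000 ≤ continuation, so V_uu = 0.0000
Node ud (S = 65.98): continuation = 1/1.04·[0.4875·0.0000 + 0.5125·22.1162] = 10.8986; exercise value = 0.0000 ≤ continuation, so V_ud = 10.8986
Node dd (S = 29.58): continuation = 1/1.04·[0.4875·22.1162 + 0.5125·45.7763] = 32.9250; exercise value = 35.4250 > continuation, so V_dd = 35.4250 (exercise)
Node u (S = 101.5): continuation = 1/1.04·[0.4875·0.0000 + 0.5125·10.8986] = 5.3707; exercise value = 0.0000 ≤ continuation, so V_u = 5.3707
Node d (S = 45.5): continuation = 1/1.04·[0.4875·10.8986 + 0.5125·35.4250] = 22.5658; exercise value = 19.5000 ≤ continuation, so V_d = 22.5658
Node 0 (S = 70): continuation = 1/1.04·[0.4875·5.3707 + 0.5125·22.5658] = 13.6377; exercise value = 0.0000 ≤ continuation, so V_0 = 13.6377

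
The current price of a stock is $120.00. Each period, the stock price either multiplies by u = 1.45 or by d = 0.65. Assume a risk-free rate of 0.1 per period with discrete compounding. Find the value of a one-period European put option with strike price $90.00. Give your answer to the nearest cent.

Risk-neutral probability p = (1 + 0.1 − 0.65)/(1.45 − 0.65) = 0.4500/0.8000 = 0.5625
Terminal stock prices: S_u = 174, S_d = 78
Terminal payoffs (K − S): max(-84, 0) = 0, max(12, 0) = 12
Node 0 (S = 120): V_0 = 1/1.1·[0.5625·0.0000 + 0.4375·12.0000] = 4.7727

$4.77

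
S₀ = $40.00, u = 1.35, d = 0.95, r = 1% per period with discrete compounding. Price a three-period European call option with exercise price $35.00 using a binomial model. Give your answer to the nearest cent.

$6.45

Risk-neutral probability p = (1 + 0.01 − 0.95)/(1.35 − 0.95) = 0.0600/0.4000 = 0.1500
Terminal stock prices: S_uuu = 98.42, S_uud = 69.25, S_udd = 48.73, S_ddd = 34.29
Terminal payoffs (S − K): max(63.42, 0) = 63.42, max(34.25, 0) = 34.25, max(13.73, 0) = 13.73, max(-0.705, 0) = 0
Node uu (S = 72.9): V_uu = 1/1.01·[0.1500·63.4150 + 0.8500·34.2550] = 38.2465
Node ud (S = 51.3): V_ud = 1/1.01·[0.1500·34.2550 + 0.8500·13.7350] = 16.6465
Node dd (S = 36.1): V_dd = 1/1.01·[0.1500·13.7350 + 0.8500·0.0000] = 2.0399
Node u (S = 54): V_u = 1/1.01·[0.1500·38.2465 + 0.8500·16.6465] = 19.6896
Node d (S = 38): V_d = 1/1.01·[0.1500·16.6465 + 0.8500·2.0399] = 4.1890
Node 0 (S = 40): V_0 = 1/1.01·[0.1500·19.6896 + 0.8500·4.1890] = 6.4496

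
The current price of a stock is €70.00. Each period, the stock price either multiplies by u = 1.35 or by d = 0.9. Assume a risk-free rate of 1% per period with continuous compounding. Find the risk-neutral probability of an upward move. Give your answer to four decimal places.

p = 0.2446

Risk-neutral probability p = (e^0.01 − 0.9)/(1.35 − 0.9) = 0.1101/0.4500 = 0.2446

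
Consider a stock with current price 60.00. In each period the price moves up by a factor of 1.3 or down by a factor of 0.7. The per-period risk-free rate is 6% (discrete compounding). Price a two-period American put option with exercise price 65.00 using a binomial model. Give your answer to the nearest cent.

10.90

Risk-neutral probability p = (1 + 0.06 − 0.7)/(1.3 − 0.7) = 0.3600/0.6000 = 0.6000
Terminal stock prices: S_uu = 101.4, S_ud = 54.6, S_dd = 29.4
Terminal payoffs (K − S): max(-36.4, 0) = 0, max(10.4, 0) = 10.4, max(35.6, 0) = 35.6
Node u (S = 78): continuation = 1/1.06·[0.6000·0.0000 + 0.4000·10.4000] = 3.9245; exercise value = 0.0000 ≤ continuation, so V_u = 3.9245
Node d (S = 42): continuation = 1/1.06·[0.6000·10.4000 + 0.4000·35.6000] = 19.3208; exercise value = 23.0000 > continuation, so V_d = 23.0000 (exercise)
Node 0 (S = 60): continuation = 1/1.06·[0.6000·3.9245 + 0.4000·23.0000] = 10.9007; exercise value = 5.0000 ≤ continuation, so V_0 = 10.9007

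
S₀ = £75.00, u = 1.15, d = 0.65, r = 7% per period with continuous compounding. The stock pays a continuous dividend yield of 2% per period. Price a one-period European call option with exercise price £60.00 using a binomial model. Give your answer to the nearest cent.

£19.64

Per-period risk-free factor R = e^0.07 = 1.0725; dividend-adjusted growth = e^(0.07−0.02) = 1.0513.
Risk-neutral probability p = (1.0513 − 0.65)/(1.15 − 0.65) = 0.4013/0.5000 = 0.8025
Terminal stock prices: S_u = 86.25, S_d = 48.75
Terminal payoffs (S − K): max(26.25, 0) = 26.25, max(-11.25, 0) = 0
Node 0 (S = 75): V_0 = e^(−0.07)·[0.8025·26.2500 + 0.1975·0.0000] = 19.6425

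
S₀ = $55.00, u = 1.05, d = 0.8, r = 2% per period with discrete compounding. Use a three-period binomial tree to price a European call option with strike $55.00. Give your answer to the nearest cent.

Risk-neutral probability p = (1 + 0.02 − 0.8)/(1.05 − 0.8) = 0.2200/0.2500 = 0.8800
Terminal stock prices: S_uuu = 63.67, S_uud = 48.51, S_udd = 36.96, S_ddd = 28.16
Terminal payoffs (S − K): max(8.669, 0) = 8.669, max(-6.49, 0) = 0, max(-18.04, 0) = 0, max(-26.84, 0) = 0
Node uu (S = 60.64): V_uu = 1/1.02·[0.8800·8.6694 + 0.1200·0.0000] = 7.4795
Node ud (S = 46.2): V_ud = 1/1.02·[0.8800·0.0000 + 0.1200·0.0000] = 0.0000
Node dd (S = 35.2): V_dd = 1/1.02·[0.8800·0.0000 + 0.1200·0.0000] = 0.0000
Node u (S = 57.75): V_u = 1/1.02·[0.8800·7.4795 + 0.1200·0.0000] = 6.4529
Node d (S = 44): V_d = 1/1.02·[0.8800·0.0000 + 0.1200·0.0000] = 0.0000
Node 0 (S = 55): V_0 = 1/1.02·[0.8800·6.4529 + 0.1200·0.0000] = 5.5672

$5.57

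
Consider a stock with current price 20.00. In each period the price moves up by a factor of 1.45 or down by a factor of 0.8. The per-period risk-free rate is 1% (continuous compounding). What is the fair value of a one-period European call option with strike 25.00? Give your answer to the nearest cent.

1.28

Risk-neutral probability p = (e^0.01 − 0.8)/(1.45 − 0.8) = 0.2101/0.6500 = 0.3232
Terminal stock prices: S_u = 29, S_d = 16
Terminal payoffs (S − K): max(4, 0) = 4, max(-9, 0) = 0
Node 0 (S = 20): V_0 = e^(−0.01)·[0.3232·4.0000 + 0.6768·0.0000] = 1.2798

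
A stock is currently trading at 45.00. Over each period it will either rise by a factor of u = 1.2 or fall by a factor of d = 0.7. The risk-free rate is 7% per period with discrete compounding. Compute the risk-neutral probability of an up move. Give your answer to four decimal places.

Risk-neutral probability p = (1 + 0.07 − 0.7)/(1.2 − 0.7) = 0.3700/0.5000 = 0.7400

p = 0.7400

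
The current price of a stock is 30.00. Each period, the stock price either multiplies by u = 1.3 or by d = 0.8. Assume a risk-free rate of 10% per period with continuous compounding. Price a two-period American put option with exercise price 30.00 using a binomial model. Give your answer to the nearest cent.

Risk-neutral probability p = (e^0.1 − 0.8)/(1.3 − 0.8) = 0.3052/0.5000 = 0.6103
Terminal stock prices: S_uu = 50.7, S_ud = 31.2, S_dd = 19.2
Terminal payoffs (K − S): max(-20.7, 0) = 0, max(-1.2, 0) = 0, max(10.8, 0) = 10.8
Node u (S = 39): continuation = e^(−0.1)·[0.6103·0.0000 + 0.3897·0.0000] = 0.0000; exercise value = 0.0000 ≤ continuation, so V_u = 0.0000
Node d (S = 24): continuation = e^(−0.1)·[0.6103·0.0000 + 0.3897·10.8000] = 3.8078; exercise value = 6.0000 > continuation, so V_d = 6.0000 (exercise)
Node 0 (S = 30): continuation = e^(−0.1)·[0.6103·0.0000 + 0.3897·6.0000] = 2.1155; exercise value = 0.0000 ≤ continuation, so V_0 = 2.1155

2.12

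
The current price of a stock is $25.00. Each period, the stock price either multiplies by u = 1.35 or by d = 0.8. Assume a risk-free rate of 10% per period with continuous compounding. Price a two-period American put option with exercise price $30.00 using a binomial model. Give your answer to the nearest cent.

Risk-neutral probability p = (e^0.1 − 0.8)/(1.35 − 0.8) = 0.3052/0.5500 = 0.5549
Terminal stock prices: S_uu = 45.56, S_ud = 27, S_dd = 16
Terminal payoffs (K − S): max(-15.56, 0) = 0, max(3, 0) = 3, max(14, 0) = 14
Node u (S = 33.75): continuation = e^(−0.1)·[0.5549·0.0000 + 0.4451·3.0000] = 1.2083; exercise value = 0.0000 ≤ continuation, so V_u = 1.2083
Node d (S = 20): continuation = e^(−0.1)·[0.5549·3.0000 + 0.4451·14.0000] = 7.1451; exercise value = 10.0000 > continuation, so V_d = 10.0000 (exercise)
Node 0 (S = 25): continuation = e^(−0.1)·[0.5549·1.2083 + 0.4451·10.0000] = 4.6345; exercise value = 5.0000 > continuation, so V_0 = 5.0000 (exercise)

$5.00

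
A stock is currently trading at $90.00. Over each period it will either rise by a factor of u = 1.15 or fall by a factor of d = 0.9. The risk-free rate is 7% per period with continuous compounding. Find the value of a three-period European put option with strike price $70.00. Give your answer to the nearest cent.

$0.11

Risk-neutral probability p = (e^0.07 − 0.9)/(1.15 − 0.9) = 0.1725/0.2500 = 0.6900
Terminal stock prices: S_uuu = 136.9, S_uud = 107.1, S_udd = 83.83, S_ddd = 65.61
Terminal payoffs (K − S): max(-66.88, 0) = 0, max(-37.12, 0) = 0, max(-13.83, 0) = 0, max(4.39, 0) = 4.39
Node uu (S = 119): V_uu = e^(−0.07)·[0.6900·0.0000 + 0.3100·0.0000] = 0.0000
Node ud (S = 93.15): V_ud = e^(−0.07)·[0.6900·0.0000 + 0.3100·0.0000] = 0.0000
Node dd (S = 72.9): V_dd = e^(−0.07)·[0.6900·0.0000 + 0.3100·4.3900] = 1.2688
Node u (S = 103.5): V_u = e^(−0.07)·[0.6900·0.0000 + 0.3100·0.0000] = 0.0000
Node d (S = 81): V_d = e^(−0.07)·[0.6900·0.0000 + 0.3100·1.2688] = 0.3667
Node 0 (S = 90): V_0 = e^(−0.07)·[0.6900·0.0000 + 0.3100·0.3667] = 0.1060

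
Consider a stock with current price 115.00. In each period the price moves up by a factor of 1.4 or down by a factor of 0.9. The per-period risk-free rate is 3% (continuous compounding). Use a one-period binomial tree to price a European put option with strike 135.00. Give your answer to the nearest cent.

22.59

Risk-neutral probability p = (e^0.03 − 0.9)/(1.4 − 0.9) = 0.1305/0.5000 = 0.2609
Terminal stock prices: S_u = 161, S_d = 103.5
Terminal payoffs (K − S): max(-26, 0) = 0, max(31.5, 0) = 31.5
Node 0 (S = 115): V_0 = e^(−0.03)·[0.2609·0.0000 + 0.7391·31.5000] = 22.5933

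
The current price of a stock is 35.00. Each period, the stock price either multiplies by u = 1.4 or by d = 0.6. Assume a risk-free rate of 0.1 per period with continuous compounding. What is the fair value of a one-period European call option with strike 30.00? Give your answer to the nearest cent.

10.86

Risk-neutral probability p = (e^0.1 − 0.6)/(1.4 − 0.6) = 0.5052/0.8000 = 0.6315
Terminal stock prices: S_u = 49, S_d = 21
Terminal payoffs (S − K): max(19, 0) = 19, max(-9, 0) = 0
Node 0 (S = 35): V_0 = e^(−0.1)·[0.6315·19.0000 + 0.3685·0.0000] = 10.8561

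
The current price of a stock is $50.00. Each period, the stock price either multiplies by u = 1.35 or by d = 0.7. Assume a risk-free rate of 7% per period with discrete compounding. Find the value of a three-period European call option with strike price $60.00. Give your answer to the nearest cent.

$10.78

Risk-neutral probability p = (1 + 0.07 − 0.7)/(1.35 − 0.7) = 0.3700/0.6500 = 0.5692
Terminal stock prices: S_uuu = 123, S_uud = 63.79, S_udd = 33.07, S_ddd = 17.15
Terminal payoffs (S − K): max(63.02, 0) = 63.02, max(3.788, 0) = 3.788, max(-26.93, 0) = 0, max(-42.85, 0) = 0
Node uu (S = 91.13): V_uu = 1/1.07·[0.5692·63.0188 + 0.4308·3.7875] = 35.0502
Node ud (S = 47.25): V_ud = 1/1.07·[0.5692·3.7875 + 0.4308·0.0000] = 2.0149
Node dd (S = 24.5): V_dd = 1/1.07·[0.5692·0.0000 + 0.4308·0.0000] = 0.0000
Node u (S = 67.5): V_u = 1/1.07·[0.5692·35.0502 + 0.4308·2.0149] = 19.4576
Node d (S = 35): V_d = 1/1.07·[0.5692·2.0149 + 0.4308·0.0000] = 1.0719
Node 0 (S = 50): V_0 = 1/1.07·[0.5692·19.4576 + 0.4308·1.0719] = 10.7828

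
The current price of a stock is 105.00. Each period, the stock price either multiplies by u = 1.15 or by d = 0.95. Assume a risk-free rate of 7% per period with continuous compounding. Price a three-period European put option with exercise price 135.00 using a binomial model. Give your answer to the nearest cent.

Risk-neutral probability p = (e^0.07 − 0.95)/(1.15 − 0.95) = 0.1225/0.2000 = 0.6125
Terminal stock prices: S_uuu = 159.7, S_uud = 131.9, S_udd = 109, S_ddd = 90.02
Terminal payoffs (K − S): max(-24.69, 0) = 0, max(3.081, 0) = 3.081, max(26.02, 0) = 26.02, max(44.98, 0) = 44.98
Node uu (S = 138.9): V_uu = e^(−0.07)·[0.6125·0.0000 + 0.3875·3.0806] = 1.1129
Node ud (S = 114.7): V_ud = e^(−0.07)·[0.6125·3.0806 + 0.3875·26.0231] = 11.1607
Node dd (S = 94.76): V_dd = e^(−0.07)·[0.6125·26.0231 + 0.3875·44.9756] = 31.1107
Node u (S = 120.7): V_u = e^(−0.07)·[0.6125·1.1129 + 0.3875·11.1607] = 4.6676
Node d (S = 99.75): V_d = e^(−0.07)·[0.6125·11.1607 + 0.3875·31.1107] = 17.6134
Node 0 (S = 105): V_0 = e^(−0.07)·[0.6125·4.6676 + 0.3875·17.6134] = 9.0289

9.03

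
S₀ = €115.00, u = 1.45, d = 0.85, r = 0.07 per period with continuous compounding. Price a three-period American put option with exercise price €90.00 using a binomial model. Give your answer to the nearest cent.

€3.91

Risk-neutral probability p = (e^0.07 − 0.85)/(1.45 − 0.85) = 0.2225/0.6000 = 0.3708
Terminal stock prices: S_uuu = 350.6, S_uud = 205.5, S_udd = 120.5, S_ddd = 70.62
Terminal payoffs (K − S): max(-260.6, 0) = 0, max(-115.5, 0) = 0, max(-30.48, 0) = 0, max(19.38, 0) = 19.38
Node uu (S = 241.8): continuation = e^(−0.07)·[0.3708·0.0000 + 0.6292·0.0000] = 0.0000; exercise value = 0.0000 ≤ continuation, so V_uu = 0.0000
Node ud (S = 141.7): continuation = e^(−0.07)·[0.3708·0.0000 + 0.6292·0.0000] = 0.0000; exercise value = 0.0000 ≤ continuation, so V_ud = 0.0000
Node dd (S = 83.09): continuation = e^(−0.07)·[0.3708·0.0000 + 0.6292·19.3756] = 11.3661; exercise value = 6.9125 ≤ continuation, so V_dd = 11.3661
Node u (S = 166.8): continuation = e^(−0.07)·[0.3708·0.0000 + 0.6292·0.0000] = 0.0000; exercise value = 0.0000 ≤ continuation, so V_u = 0.0000
Node d (S = 97.75): continuation = e^(−0.07)·[0.3708·0.0000 + 0.6292·11.3661] = 6.6676; exercise value = 0.0000 ≤ continuation, so V_d = 6.6676
Node 0 (S = 115): continuation = e^(−0.07)·[0.3708·0.0000 + 0.6292·6.6676] = 3.9113; exercise value = 0.0000 ≤ continuation, so V_0 = 3.9113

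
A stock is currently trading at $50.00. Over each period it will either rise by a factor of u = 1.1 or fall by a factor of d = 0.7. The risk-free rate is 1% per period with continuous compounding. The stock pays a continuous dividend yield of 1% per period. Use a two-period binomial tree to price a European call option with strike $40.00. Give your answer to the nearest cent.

Per-period risk-free factor R = e^0.01 = 1.0101; dividend-adjusted growth = e^(0.01−0.01) = 1.0000.
Risk-neutral probability p = (1.0000 − 0.7)/(1.1 − 0.7) = 0.3000/0.4000 = 0.7500
Terminal stock prices: S_uu = 60.5, S_ud = 38.5, S_dd = 24.5
Terminal payoffs (S − K): max(20.5, 0) = 20.5, max(-1.5, 0) = 0, max(-15.5, 0) = 0
Node u (S = 55): V_u = e^(−0.01)·[0.7500·20.5000 + 0.2500·0.0000] = 15.2220
Node d (S = 35): V_d = e^(−0.01)·[0.7500·0.0000 + 0.2500·0.0000] = 0.0000
Node 0 (S = 50): V_0 = e^(−0.01)·[0.7500·15.2220 + 0.2500·0.0000] = 11.3029

$11.30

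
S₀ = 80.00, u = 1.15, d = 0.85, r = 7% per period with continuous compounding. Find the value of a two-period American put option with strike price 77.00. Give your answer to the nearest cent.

2.17

Risk-neutral probability p = (e^0.07 − 0.85)/(1.15 − 0.85) = 0.2225/0.3000 = 0.7417
Terminal stock prices: S_uu = 105.8, S_ud = 78.2, S_dd = 57.8
Terminal payoffs (K − S): max(-28.8, 0) = 0, max(-1.2, 0) = 0, max(19.2, 0) = 19.2
Node u (S = 92): continuation = e^(−0.07)·[0.7417·0.0000 + 0.2583·0.0000] = 0.0000; exercise value = 0.0000 ≤ continuation, so V_u = 0.0000
Node d (S = 68): continuation = e^(−0.07)·[0.7417·0.0000 + 0.2583·19.2000] = 4.6242; exercise value = 9.0000 > continuation, so V_d = 9.0000 (exercise)
Node 0 (S = 80): continuation = e^(−0.07)·[0.7417·0.0000 + 0.2583·9.0000] = 2.1676; exercise value = 0.0000 ≤ continuation, so V_0 = 2.1676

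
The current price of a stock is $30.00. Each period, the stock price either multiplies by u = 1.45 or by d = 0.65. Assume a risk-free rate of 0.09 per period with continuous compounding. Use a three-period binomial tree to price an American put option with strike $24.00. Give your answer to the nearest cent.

$2.81

Risk-neutral probability p = (e^0.09 − 0.65)/(1.45 − 0.65) = 0.4442/0.8000 = 0.5552
Terminal stock prices: S_uuu = 91.46, S_uud = 41, S_udd = 18.38, S_ddd = 8.239
Terminal payoffs (K − S): max(-67.46, 0) = 0, max(-17, 0) = 0, max(5.621, 0) = 5.621, max(15.76, 0) = 15.76
Node uu (S = 63.08): continuation = e^(−0.09)·[0.5552·0.0000 + 0.4448·0.0000] = 0.0000; exercise value = 0.0000 ≤ continuation, so V_uu = 0.0000
Node ud (S = 28.28): continuation = e^(−0.09)·[0.5552·0.0000 + 0.4448·5.6212] = 2.2850; exercise value = 0.0000 ≤ continuation, so V_ud = 2.2850
Node dd (S = 12.68): continuation = e^(−0.09)·[0.5552·5.6212 + 0.4448·15.7613] = 9.2593; exercise value = 11.3250 > continuation, so V_dd = 11.3250 (exercise)
Node u (S = 43.5): continuation = e^(−0.09)·[0.5552·0.0000 + 0.4448·2.2850] = 0.9289; exercise value = 0.0000 ≤ continuation, so V_u = 0.9289
Node d (S = 19.5): continuation = e^(−0.09)·[0.5552·2.2850 + 0.4448·11.3250] = 5.7631; exercise value = 4.5000 ≤ continuation, so V_d = 5.7631
Node 0 (S = 30): continuation = e^(−0.09)·[0.5552·0.9289 + 0.4448·5.7631] = 2.8140; exercise value = 0.0000 ≤ continuation, so V_0 = 2.8140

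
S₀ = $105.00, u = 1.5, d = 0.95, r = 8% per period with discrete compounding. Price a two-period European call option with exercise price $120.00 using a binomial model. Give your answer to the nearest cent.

$14.74

Risk-neutral probability p = (1 + 0.08 − 0.95)/(1.5 − 0.95) = 0.1300/0.5500 = 0.2364
Terminal stock prices: S_uu = 236.2, S_ud = 149.6, S_dd = 94.76
Terminal payoffs (S − K): max(116.2, 0) = 116.2, max(29.62, 0) = 29.62, max(-25.24, 0) = 0
Node u (S = 157.5): V_u = 1/1.08·[0.2364·116.2500 + 0.7636·29.6250] = 46.3889
Node d (S = 99.75): V_d = 1/1.08·[0.2364·29.6250 + 0.7636·0.0000] = 6.4836
Node 0 (S = 105): V_0 = 1/1.08·[0.2364·46.3889 + 0.7636·6.4836] = 14.7368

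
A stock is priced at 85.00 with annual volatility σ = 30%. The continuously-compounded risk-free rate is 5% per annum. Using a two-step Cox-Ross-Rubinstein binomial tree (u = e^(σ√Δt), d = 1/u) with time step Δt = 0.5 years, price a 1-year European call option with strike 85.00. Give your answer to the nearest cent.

10.96

CRR parameters: u = e^(σ√Δt) = e^(0.3·√0.5) = 1.2363, d = 1/u = 0.8089
Per-period rate: rΔt = 0.05·0.5 = 0.025, so R = e^0.025 = 1.0253
Risk-neutral probability p = (e^0.025 − 0.8089)/(1.2363 − 0.8089) = 0.2165/0.4275 = 0.5064
Terminal stock prices: S_uu = 129.9, S_ud = 85, S_dd = 55.61
Terminal payoffs (S − K): max(44.92, 0) = 44.92, max(0, 0) = 0, max(-29.39, 0) = 0
Node u (S = 105.1): V_u = e^(−0.025)·[0.5064·44.9195 + 0.4936·0.0000] = 22.1851
Node d (S = 68.75): V_d = e^(−0.025)·[0.5064·0.0000 + 0.4936·0.0000] = 0.0000
Node 0 (S = 85): V_0 = e^(−0.025)·[0.5064·22.1851 + 0.4936·0.0000] = 10.9569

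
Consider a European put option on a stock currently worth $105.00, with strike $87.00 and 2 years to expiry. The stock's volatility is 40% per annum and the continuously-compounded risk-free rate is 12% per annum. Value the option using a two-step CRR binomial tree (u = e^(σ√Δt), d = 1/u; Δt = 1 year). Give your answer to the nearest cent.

CRR parameters: u = e^(σ√Δt) = e^(0.4·√1) = 1.4918, d = 1/u = 0.6703
Per-period rate: rΔt = 0.12·1 = 0.12, so R = e^0.12 = 1.1275
Risk-neutral probability p = (e^0.12 − 0.6703)/(1.4918 − 0.6703) = 0.4572/0.8215 = 0.5565
Terminal stock prices: S_uu = 233.7, S_ud = 105, S_dd = 47.18
Terminal payoffs (K − S): max(-146.7, 0) = 0, max(-18, 0) = 0, max(39.82, 0) = 39.82
Node u (S = 156.6): V_u = e^(−0.12)·[0.5565·0.0000 + 0.4435·0.0000] = 0.0000
Node d (S = 70.38): V_d = e^(−0.12)·[0.5565·0.0000 + 0.4435·39.8205] = 15.6629
Node 0 (S = 105): V_0 = e^(−0.12)·[0.5565·0.0000 + 0.4435·15.6629] = 6.1608

$6.16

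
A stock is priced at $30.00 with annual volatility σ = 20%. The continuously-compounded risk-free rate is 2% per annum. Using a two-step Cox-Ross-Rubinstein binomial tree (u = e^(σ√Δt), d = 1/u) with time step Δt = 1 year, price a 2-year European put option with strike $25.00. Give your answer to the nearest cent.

$1.17

CRR parameters: u = e^(σ√Δt) = e^(0.2·√1) = 1.2214, d = 1/u = 0.8187
Per-period rate: rΔt = 0.02·1 = 0.02, so R = e^0.02 = 1.0202
Risk-neutral probability p = (e^0.02 − 0.8187)/(1.2214 − 0.8187) = 0.2015/0.4027 = 0.5003
Terminal stock prices: S_uu = 44.75, S_ud = 30, S_dd = 20.11
Terminal payoffs (K − S): max(-19.75, 0) = 0, max(-5, 0) = 0, max(4.89, 0) = 4.89
Node u (S = 36.64): V_u = e^(−0.02)·[0.5003·0.0000 + 0.4997·0.0000] = 0.0000
Node d (S = 24.56): V_d = e^(−0.02)·[0.5003·0.0000 + 0.4997·4.8904] = 2.3952
Node 0 (S = 30): V_0 = e^(−0.02)·[0.5003·0.0000 + 0.4997·2.3952] = 1.1731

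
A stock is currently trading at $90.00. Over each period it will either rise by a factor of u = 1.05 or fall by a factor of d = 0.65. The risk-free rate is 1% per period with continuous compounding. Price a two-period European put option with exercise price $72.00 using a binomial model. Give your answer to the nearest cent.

Risk-neutral probability p = (e^0.01 − 0.65)/(1.05 − 0.65) = 0.3601/0.4000 = 0.9001
Terminal stock prices: S_uu = 99.23, S_ud = 61.43, S_dd = 38.03
Terminal payoffs (K − S): max(-27.23, 0) = 0, max(10.57, 0) = 10.57, max(33.97, 0) = 33.97
Node u (S = 94.5): V_u = e^(−0.01)·[0.9001·0.0000 + 0.0999·10.5750] = 1.0457
Node d (S = 58.5): V_d = e^(−0.01)·[0.9001·10.5750 + 0.0999·33.9750] = 12.7836
Node 0 (S = 90): V_0 = e^(−0.01)·[0.9001·1.0457 + 0.0999·12.7836] = 2.1959

$2.20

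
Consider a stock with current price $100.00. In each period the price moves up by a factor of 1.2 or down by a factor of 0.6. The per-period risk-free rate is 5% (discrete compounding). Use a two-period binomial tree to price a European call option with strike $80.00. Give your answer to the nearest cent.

$32.65

Risk-neutral probability p = (1 + 0.05 − 0.6)/(1.2 − 0.6) = 0.4500/0.6000 = 0.7500
Terminal stock prices: S_uu = 144, S_ud = 72, S_dd = 36
Terminal payoffs (S − K): max(64, 0) = 64, max(-8, 0) = 0, max(-44, 0) = 0
Node u (S = 120): V_u = 1/1.05·[0.7500·64.0000 + 0.2500·0.0000] = 45.7143
Node d (S = 60): V_d = 1/1.05·[0.7500·0.0000 + 0.2500·0.0000] = 0.0000
Node 0 (S = 100): V_0 = 1/1.05·[0.7500·45.7143 + 0.2500·0.0000] = 32.6531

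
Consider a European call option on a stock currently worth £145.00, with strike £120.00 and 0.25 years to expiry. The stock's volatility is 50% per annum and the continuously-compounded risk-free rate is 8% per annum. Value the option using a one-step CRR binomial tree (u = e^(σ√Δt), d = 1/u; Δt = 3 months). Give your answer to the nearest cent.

£31.00

CRR parameters: u = e^(σ√Δt) = e^(0.5·√0.25) = 1.2840, d = 1/u = 0.7788
Per-period rate: rΔt = 0.08·0.25 = 0.02, so R = e^0.02 = 1.0202
Risk-neutral probability p = (e^0.02 − 0.7788)/(1.2840 − 0.7788) = 0.2414/0.5052 = 0.4778
Terminal stock prices: S_u = 186.2, S_d = 112.9
Terminal payoffs (S − K): max(66.18, 0) = 66.18, max(-7.074, 0) = 0
Node 0 (S = 145): V_0 = e^(−0.02)·[0.4778·66.1837 + 0.5222·0.0000] = 30.9969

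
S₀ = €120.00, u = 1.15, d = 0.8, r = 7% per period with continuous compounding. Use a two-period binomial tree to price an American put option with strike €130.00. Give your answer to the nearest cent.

Risk-neutral probability p = (e^0.07 − 0.8)/(1.15 − 0.8) = 0.2725/0.3500 = 0.7786
Terminal stock prices: S_uu = 158.7, S_ud = 110.4, S_dd = 76.8
Terminal payoffs (K − S): max(-28.7, 0) = 0, max(19.6, 0) = 19.6, max(53.2, 0) = 53.2
Node u (S = 138): continuation = e^(−0.07)·[0.7786·0.0000 + 0.2214·19.6000] = 4.0462; exercise value = 0.0000 ≤ continuation, so V_u = 4.0462
Node d (S = 96): continuation = e^(−0.07)·[0.7786·19.6000 + 0.2214·53.2000] = 25.2112; exercise value = 34.0000 > continuation, so V_d = 34.0000 (exercise)
Node 0 (S = 120): continuation = e^(−0.07)·[0.7786·4.0462 + 0.2214·34.0000] = 9.9562; exercise value = 10.0000 > continuation, so V_0 = 10.0000 (exercise)

€10.00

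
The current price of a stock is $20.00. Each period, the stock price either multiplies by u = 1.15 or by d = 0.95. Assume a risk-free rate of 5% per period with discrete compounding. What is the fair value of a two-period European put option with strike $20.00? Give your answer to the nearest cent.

Risk-neutral probability p = (1 + 0.05 − 0.95)/(1.15 − 0.95) = 0.1000/0.2000 = 0.5000
Terminal stock prices: S_uu = 26.45, S_ud = 21.85, S_dd = 18.05
Terminal payoffs (K − S): max(-6.45, 0) = 0, max(-1.85, 0) = 0, max(1.95, 0) = 1.95
Node u (S = 23): V_u = 1/1.05·[0.5000·0.0000 + 0.5000·0.0000] = 0.0000
Node d (S = 19): V_d = 1/1.05·[0.5000·0.0000 + 0.5000·1.9500] = 0.9286
Node 0 (S = 20): V_0 = 1/1.05·[0.5000·0.0000 + 0.5000·0.9286] = 0.4422

$0.44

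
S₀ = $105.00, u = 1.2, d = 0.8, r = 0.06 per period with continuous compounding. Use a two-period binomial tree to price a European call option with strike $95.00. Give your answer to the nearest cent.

Risk-neutral probability p = (e^0.06 − 0.8)/(1.2 − 0.8) = 0.2618/0.4000 = 0.6546
Terminal stock prices: S_uu = 151.2, S_ud = 100.8, S_dd = 67.2
Terminal payoffs (S − K): max(56.2, 0) = 56.2, max(5.8, 0) = 5.8, max(-27.8, 0) = 0
Node u (S = 126): V_u = e^(−0.06)·[0.6546·56.2000 + 0.3454·5.8000] = 36.5324
Node d (S = 84): V_d = e^(−0.06)·[0.6546·5.8000 + 0.3454·0.0000] = 3.5755
Node 0 (S = 105): V_0 = e^(−0.06)·[0.6546·36.5324 + 0.3454·3.5755] = 23.6842

$23.68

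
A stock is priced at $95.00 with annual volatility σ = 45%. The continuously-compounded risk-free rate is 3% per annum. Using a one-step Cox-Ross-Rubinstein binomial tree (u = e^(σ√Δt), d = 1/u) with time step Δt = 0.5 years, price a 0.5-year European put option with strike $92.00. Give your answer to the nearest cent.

CRR parameters: u = e^(σ√Δt) = e^(0.45·√0.5) = 1.3746, d = 1/u = 0.7275
Per-period rate: rΔt = 0.03·0.5 = 0.015, so R = e^0.015 = 1.0151
Risk-neutral probability p = (e^0.015 − 0.7275)/(1.3746 − 0.7275) = 0.2877/0.6472 = 0.4445
Terminal stock prices: S_u = 130.6, S_d = 69.11
Terminal payoffs (K − S): max(-38.59, 0) = 0, max(22.89, 0) = 22.89
Node 0 (S = 95): V_0 = e^(−0.015)·[0.4445·0.0000 + 0.5555·22.8914] = 12.5276

$12.53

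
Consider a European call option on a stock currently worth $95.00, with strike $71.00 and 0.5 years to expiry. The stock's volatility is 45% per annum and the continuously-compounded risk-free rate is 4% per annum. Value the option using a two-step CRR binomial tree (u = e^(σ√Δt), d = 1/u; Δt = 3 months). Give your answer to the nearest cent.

$28.32

CRR parameters: u = e^(σ√Δt) = e^(0.45·√0.25) = 1.2523, d = 1/u = 0.7985
Per-period rate: rΔt = 0.04·0.25 = 0.01, so R = e^0.01 = 1.0101
Risk-neutral probability p = (e^0.01 − 0.7985)/(1.2523 − 0.7985) = 0.2115/0.4538 = 0.4661
Terminal stock prices: S_uu = 149, S_ud = 95, S_dd = 60.57
Terminal payoffs (S − K): max(77.99, 0) = 77.99, max(24, 0) = 24, max(-10.43, 0) = 0
Node u (S = 119): V_u = e^(−0.01)·[0.4661·77.9897 + 0.5339·24.0000] = 48.6771
Node d (S = 75.86): V_d = e^(−0.01)·[0.4661·24.0000 + 0.5339·0.0000] = 11.0759
Node 0 (S = 95): V_0 = e^(−0.01)·[0.4661·48.6771 + 0.5339·11.0759] = 28.3184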